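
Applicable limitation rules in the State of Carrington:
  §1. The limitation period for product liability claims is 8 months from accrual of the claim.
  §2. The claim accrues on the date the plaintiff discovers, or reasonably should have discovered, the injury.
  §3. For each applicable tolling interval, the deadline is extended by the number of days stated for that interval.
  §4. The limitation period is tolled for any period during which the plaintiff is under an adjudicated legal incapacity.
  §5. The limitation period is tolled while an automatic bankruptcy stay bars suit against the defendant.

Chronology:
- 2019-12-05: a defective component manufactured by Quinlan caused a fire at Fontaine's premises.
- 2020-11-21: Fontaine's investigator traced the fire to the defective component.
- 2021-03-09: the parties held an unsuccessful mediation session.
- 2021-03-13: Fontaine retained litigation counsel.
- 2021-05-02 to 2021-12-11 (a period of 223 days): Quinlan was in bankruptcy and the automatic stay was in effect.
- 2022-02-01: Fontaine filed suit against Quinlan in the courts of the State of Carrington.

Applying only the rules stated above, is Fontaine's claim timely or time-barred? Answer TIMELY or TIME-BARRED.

Under the discovery rule, the claim accrued on 2020-11-21, when Fontaine discovered the injury — not on the 2019-12-05 date of the underlying act.
Adding the 8 months base period to 2020-11-21 gives a deadline of 2021-07-21, before any tolling.
The automatic bankruptcy stay from 2021-05-02 to 2021-12-11 tolled the period for 223 days, extending the deadline to 2022-03-01.
The other events in the timeline have no effect on the limitation period under the stated rules.
The 2022-02-01 filing precedes the 2022-03-01 deadline; the claim is timely.

TIMELY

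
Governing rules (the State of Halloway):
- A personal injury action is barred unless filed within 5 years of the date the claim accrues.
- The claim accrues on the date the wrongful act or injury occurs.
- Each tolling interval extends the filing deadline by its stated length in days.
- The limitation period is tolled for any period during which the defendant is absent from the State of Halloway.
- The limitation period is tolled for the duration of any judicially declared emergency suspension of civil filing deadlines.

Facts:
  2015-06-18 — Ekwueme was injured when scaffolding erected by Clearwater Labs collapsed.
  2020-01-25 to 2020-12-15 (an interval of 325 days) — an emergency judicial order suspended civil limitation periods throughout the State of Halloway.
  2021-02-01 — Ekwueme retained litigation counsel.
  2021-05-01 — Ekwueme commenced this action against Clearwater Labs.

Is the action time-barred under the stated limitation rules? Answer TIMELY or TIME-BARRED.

TIMELY

The claim accrued on 2015-06-18, the date of the act.
The untolled deadline — 5 years after 2015-06-18 — is 2020-06-18.
The emergency suspension of filing deadlines from 2020-01-25 to 2020-12-15 tolled the period for 325 days, extending the deadline to 2021-05-09.
None of the other events listed affects the running of the period under the stated rules.
The 2021-05-01 filing precedes the 2021-05-09 deadline; the claim is timely.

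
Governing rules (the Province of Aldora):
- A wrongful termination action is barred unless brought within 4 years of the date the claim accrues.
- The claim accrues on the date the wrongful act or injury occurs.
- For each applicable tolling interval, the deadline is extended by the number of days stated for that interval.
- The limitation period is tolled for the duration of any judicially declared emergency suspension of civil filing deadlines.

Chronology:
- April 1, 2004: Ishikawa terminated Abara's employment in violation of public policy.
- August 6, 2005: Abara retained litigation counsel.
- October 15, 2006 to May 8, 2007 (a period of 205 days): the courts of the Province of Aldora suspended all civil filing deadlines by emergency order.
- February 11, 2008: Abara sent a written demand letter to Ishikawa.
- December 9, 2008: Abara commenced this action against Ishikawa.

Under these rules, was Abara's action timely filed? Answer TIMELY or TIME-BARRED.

The claim accrued on April 1, 2004, the date of the act.
The untolled deadline — 4 years after April 1, 2004 — is April 1, 2008.
Because the emergency suspension of filing deadlines ran from October 15, 2006 to May 8, 2007, the deadline is extended by 205 days to October 23, 2008.
None of the other events listed affects the running of the period under the stated rules.
Abara filed on December 9, 2008, after the October 23, 2008 deadline, so the action is time-barred.

TIME-BARRED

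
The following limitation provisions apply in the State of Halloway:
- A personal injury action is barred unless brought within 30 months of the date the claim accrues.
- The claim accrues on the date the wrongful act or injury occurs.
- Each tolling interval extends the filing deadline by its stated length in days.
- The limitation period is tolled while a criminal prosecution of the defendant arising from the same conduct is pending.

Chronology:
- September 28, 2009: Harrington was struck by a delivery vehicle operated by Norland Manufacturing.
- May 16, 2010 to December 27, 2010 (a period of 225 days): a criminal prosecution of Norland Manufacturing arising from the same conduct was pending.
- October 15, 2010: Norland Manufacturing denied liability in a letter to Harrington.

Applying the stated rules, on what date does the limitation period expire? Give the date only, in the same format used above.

The limitation period began to run on September 28, 2009.
30 months from September 28, 2009 is March 28, 2012.
Because the pending criminal prosecution ran from May 16, 2010 to December 27, 2010, the deadline is extended by 225 days to November 8, 2012.
None of the other events listed affects the running of the period under the stated rules.

November 8, 2012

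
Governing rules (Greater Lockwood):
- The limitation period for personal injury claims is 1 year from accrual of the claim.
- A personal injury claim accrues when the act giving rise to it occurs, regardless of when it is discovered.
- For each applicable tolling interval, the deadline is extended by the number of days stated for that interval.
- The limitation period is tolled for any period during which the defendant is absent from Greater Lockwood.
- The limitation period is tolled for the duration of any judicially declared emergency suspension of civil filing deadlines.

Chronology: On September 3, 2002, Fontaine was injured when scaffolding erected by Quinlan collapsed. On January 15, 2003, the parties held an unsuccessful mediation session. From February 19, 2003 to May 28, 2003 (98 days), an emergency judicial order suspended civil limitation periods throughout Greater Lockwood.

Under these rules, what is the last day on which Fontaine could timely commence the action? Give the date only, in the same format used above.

The limitation period began to run on September 3, 2002.
Adding the 1 year base period to September 3, 2002 gives a deadline of September 3, 2003, before any tolling.
Because the emergency suspension of filing deadlines ran from February 19, 2003 to May 28, 2003, the deadline is extended by 98 days to December 10, 2003.
Nothing else in the chronology tolls or restarts the period.

December 10, 2003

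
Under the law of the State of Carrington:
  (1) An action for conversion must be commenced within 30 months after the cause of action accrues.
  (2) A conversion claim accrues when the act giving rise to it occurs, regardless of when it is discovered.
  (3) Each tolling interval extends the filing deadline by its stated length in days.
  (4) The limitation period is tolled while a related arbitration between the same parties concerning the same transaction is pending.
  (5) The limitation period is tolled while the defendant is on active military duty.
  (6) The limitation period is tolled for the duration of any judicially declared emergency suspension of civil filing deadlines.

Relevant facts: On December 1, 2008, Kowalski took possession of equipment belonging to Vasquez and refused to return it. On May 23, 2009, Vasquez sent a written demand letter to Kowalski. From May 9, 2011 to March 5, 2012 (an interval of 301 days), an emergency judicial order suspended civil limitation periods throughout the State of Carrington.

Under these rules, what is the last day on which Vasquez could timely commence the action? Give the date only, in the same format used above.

March 28, 2012

The claim accrued on December 1, 2008, when the wrongful act occurred.
The untolled deadline — 30 months after December 1, 2008 — is June 1, 2011.
Because the emergency suspension of filing deadlines ran from May 9, 2011 to March 5, 2012, the deadline is extended by 301 days to March 28, 2012.
None of the other events listed affects the running of the period under the stated rules.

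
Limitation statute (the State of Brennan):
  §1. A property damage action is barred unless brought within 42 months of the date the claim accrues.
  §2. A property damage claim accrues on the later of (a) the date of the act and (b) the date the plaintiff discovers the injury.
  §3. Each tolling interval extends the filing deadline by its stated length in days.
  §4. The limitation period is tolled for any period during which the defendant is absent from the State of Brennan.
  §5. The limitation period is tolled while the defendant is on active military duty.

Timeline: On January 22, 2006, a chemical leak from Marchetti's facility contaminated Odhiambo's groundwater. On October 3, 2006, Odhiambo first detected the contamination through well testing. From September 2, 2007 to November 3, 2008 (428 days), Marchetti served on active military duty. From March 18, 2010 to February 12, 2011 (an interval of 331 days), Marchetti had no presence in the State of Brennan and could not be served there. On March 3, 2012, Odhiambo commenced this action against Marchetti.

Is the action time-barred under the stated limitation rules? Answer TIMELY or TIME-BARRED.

Taking the later of the act (January 22, 2006) and discovery (October 3, 2006), the claim accrued on October 3, 2006.
Adding the 42 months base period to October 3, 2006 gives a deadline of April 3, 2010, before any tolling.
Because the defendant's active military service ran from September 2, 2007 to November 3, 2008, the deadline is extended by 428 days to June 5, 2011.
The period was tolled for 331 days by the defendant's absence from the jurisdiction (March 18, 2010 to February 12, 2011), pushing the deadline to May 1, 2012.
Odhiambo filed on March 3, 2012, before the May 1, 2012 deadline, so the action is timely.

TIMELY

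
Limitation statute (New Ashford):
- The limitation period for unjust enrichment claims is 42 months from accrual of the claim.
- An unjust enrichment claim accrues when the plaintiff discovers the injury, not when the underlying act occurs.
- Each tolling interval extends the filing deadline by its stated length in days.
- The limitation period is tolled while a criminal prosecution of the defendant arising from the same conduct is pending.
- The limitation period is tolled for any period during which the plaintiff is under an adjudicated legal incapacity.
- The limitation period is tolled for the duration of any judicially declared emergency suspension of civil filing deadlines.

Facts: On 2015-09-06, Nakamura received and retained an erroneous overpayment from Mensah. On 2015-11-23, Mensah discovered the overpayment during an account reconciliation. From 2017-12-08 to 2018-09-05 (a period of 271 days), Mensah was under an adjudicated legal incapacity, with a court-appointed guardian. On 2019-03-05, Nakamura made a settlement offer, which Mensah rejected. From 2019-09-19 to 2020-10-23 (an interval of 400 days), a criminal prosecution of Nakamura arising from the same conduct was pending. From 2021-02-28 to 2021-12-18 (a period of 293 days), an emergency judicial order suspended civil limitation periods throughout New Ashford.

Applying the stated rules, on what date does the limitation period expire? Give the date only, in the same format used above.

2022-01-11

Accrual is tied to discovery, so the period began on 2015-11-23 rather than on 2015-09-06 when the act occurred.
Adding the 42 months base period to 2015-11-23 gives a deadline of 2019-05-23, before any tolling.
The plaintiff's legal incapacity from 2017-12-08 to 2018-09-05 tolled the period for 271 days, extending the deadline to 2020-02-18.
Because the pending criminal prosecution ran from 2019-09-19 to 2020-10-23, the deadline is extended by 400 days to 2021-03-24.
The emergency suspension of filing deadlines from 2021-02-28 to 2021-12-18 tolled the period for 293 days, extending the deadline to 2022-01-11.
Nothing else in the chronology tolls or restarts the period.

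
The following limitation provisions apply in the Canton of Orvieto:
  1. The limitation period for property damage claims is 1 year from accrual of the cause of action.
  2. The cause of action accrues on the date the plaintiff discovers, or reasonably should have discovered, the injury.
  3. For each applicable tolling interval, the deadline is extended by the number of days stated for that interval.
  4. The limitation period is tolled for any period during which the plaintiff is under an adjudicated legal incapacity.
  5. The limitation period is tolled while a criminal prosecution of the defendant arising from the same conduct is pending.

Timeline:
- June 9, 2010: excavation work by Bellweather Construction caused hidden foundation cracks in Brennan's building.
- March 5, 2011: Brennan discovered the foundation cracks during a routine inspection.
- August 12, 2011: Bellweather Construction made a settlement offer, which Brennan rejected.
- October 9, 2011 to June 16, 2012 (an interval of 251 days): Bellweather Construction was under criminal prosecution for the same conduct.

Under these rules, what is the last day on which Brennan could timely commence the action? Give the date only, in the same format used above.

Under the discovery rule, the claim accrued on March 5, 2011, when Brennan discovered the injury — not on the June 9, 2010 date of the underlying act.
The untolled deadline — 1 year after March 5, 2011 — is March 5, 2012.
The pending criminal prosecution from October 9, 2011 to June 16, 2012 tolled the period for 251 days, extending the deadline to November 11, 2012.
Nothing else in the chronology tolls or restarts the period.

November 11, 2012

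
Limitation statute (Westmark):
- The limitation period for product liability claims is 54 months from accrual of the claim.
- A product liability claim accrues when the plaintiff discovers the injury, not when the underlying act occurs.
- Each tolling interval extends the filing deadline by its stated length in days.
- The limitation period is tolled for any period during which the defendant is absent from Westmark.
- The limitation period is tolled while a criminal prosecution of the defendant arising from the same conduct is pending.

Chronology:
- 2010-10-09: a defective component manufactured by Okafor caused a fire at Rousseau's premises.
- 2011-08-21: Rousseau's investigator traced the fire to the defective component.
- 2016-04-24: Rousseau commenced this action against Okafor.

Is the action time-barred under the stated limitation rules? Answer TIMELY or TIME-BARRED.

TIME-BARRED

Accrual is tied to discovery, so the period began on 2011-08-21 rather than on 2010-10-09 when the act occurred.
54 months from 2011-08-21 is 2016-02-21.
Filing on 2016-04-24 missed the 2016-02-21 deadline — the action is time-barred.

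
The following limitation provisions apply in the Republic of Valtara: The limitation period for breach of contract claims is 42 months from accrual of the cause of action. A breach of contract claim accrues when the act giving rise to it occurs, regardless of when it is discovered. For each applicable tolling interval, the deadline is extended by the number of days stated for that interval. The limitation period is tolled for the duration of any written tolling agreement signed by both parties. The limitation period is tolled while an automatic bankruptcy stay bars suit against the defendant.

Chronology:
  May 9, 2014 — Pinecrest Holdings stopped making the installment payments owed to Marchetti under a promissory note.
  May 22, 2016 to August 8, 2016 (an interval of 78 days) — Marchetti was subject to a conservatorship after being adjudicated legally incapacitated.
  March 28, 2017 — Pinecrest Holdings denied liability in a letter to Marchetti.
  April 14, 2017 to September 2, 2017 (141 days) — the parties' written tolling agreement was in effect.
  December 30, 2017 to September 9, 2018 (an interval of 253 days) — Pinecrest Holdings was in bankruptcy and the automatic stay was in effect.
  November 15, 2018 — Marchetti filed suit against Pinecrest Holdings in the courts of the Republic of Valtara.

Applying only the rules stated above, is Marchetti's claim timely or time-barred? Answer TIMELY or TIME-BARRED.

The claim accrued on May 9, 2014, when the wrongful act occurred.
The untolled deadline — 42 months after May 9, 2014 — is November 9, 2017.
The written tolling agreement from April 14, 2017 to September 2, 2017 tolled the period for 141 days, extending the deadline to March 30, 2018.
The period was tolled for 253 days by the automatic bankruptcy stay (December 30, 2017 to September 9, 2018), pushing the deadline to December 8, 2018.
No stated provision tolls the period for the plaintiff's incapacity, so the interval from May 22, 2016 to August 8, 2016 has no effect on the deadline.
None of the other events listed affects the running of the period under the stated rules.
Filing on November 15, 2018 beat the December 8, 2018 deadline — the action is timely.

TIMELY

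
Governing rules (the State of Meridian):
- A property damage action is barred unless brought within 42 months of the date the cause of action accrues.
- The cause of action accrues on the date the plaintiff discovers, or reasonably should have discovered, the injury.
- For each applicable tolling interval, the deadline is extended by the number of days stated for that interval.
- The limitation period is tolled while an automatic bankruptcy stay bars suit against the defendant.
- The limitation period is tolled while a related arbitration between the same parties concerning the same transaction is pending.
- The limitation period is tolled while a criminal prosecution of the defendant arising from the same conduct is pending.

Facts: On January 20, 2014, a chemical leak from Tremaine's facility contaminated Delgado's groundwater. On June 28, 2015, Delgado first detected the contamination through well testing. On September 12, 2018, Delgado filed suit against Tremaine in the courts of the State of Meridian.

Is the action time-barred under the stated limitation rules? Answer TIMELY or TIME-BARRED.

TIMELY

Accrual is tied to discovery, so the period began on June 28, 2015 rather than on January 20, 2014 when the act occurred.
42 months from June 28, 2015 is December 28, 2018.
The September 12, 2018 filing precedes the December 28, 2018 deadline; the claim is timely.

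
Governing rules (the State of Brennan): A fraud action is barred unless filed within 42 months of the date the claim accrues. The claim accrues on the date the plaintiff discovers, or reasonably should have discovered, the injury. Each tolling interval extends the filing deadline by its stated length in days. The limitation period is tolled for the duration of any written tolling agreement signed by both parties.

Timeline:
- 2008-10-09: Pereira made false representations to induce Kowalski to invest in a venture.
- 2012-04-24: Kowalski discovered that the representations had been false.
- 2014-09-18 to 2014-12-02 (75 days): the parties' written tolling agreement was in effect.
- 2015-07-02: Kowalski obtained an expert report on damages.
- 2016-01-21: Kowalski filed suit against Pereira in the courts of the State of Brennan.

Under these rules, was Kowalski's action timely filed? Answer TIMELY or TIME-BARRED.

TIME-BARRED

Under the discovery rule, the claim accrued on 2012-04-24, when Kowalski discovered the injury — not on the 2008-10-09 date of the underlying act.
The untolled deadline — 42 months after 2012-04-24 — is 2015-10-24.
The period was tolled for 75 days by the written tolling agreement (2014-09-18 to 2014-12-02), pushing the deadline to 2016-01-07.
Nothing else in the chronology tolls or restarts the period.
Kowalski filed on 2016-01-21, after the 2016-01-07 deadline, so the action is time-barred.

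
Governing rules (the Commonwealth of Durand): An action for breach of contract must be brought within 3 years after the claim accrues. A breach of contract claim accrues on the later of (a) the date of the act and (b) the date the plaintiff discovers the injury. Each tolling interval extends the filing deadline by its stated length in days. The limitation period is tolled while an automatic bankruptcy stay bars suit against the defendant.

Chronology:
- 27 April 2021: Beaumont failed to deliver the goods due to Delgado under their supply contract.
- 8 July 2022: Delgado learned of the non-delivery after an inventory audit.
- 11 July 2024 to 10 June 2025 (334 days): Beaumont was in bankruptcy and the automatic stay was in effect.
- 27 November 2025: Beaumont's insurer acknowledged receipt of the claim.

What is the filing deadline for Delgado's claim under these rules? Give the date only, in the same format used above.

The claim accrued on 8 July 2022 — the later of the 27 April 2021 act and the 8 July 2022 discovery.
3 years from 8 July 2022 is 8 July 2025.
Because the automatic bankruptcy stay ran from 11 July 2024 to 10 June 2025, the deadline is extended by 334 days to 7 June 2026.
None of the other events listed affects the running of the period under the stated rules.

7 June 2026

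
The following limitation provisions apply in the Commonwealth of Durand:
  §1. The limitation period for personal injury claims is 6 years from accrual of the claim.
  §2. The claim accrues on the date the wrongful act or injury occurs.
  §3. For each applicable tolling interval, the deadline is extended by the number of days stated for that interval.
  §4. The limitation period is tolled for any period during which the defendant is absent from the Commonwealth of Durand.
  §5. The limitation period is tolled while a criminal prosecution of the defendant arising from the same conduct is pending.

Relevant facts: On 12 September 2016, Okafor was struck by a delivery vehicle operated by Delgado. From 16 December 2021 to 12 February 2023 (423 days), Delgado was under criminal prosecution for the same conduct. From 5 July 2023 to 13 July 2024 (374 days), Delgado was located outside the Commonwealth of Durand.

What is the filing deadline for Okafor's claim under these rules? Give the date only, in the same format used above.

17 November 2024

The limitation period began to run on 12 September 2016.
6 years from 12 September 2016 is 12 September 2022.
The pending criminal prosecution from 16 December 2021 to 12 February 2023 tolled the period for 423 days, extending the deadline to 9 November 2023.
Because the defendant's absence from the jurisdiction ran from 5 July 2023 to 13 July 2024, the deadline is extended by 374 days to 17 November 2024.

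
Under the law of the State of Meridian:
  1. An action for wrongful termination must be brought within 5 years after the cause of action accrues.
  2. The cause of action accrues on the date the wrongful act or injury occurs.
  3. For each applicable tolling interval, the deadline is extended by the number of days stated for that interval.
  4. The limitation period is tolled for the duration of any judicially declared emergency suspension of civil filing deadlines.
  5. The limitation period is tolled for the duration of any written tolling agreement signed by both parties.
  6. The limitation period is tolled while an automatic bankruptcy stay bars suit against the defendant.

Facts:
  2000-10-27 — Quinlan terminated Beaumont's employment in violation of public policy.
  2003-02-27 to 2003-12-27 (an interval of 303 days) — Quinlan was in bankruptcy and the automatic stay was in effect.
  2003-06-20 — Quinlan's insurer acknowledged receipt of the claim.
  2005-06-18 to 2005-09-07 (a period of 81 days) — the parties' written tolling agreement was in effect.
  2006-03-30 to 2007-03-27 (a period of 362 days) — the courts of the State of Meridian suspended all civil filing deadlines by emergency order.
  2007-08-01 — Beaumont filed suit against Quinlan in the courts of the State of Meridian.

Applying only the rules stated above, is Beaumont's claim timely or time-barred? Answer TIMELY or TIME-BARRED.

The limitation period began to run on 2000-10-27.
Adding the 5 years base period to 2000-10-27 gives a deadline of 2005-10-27, before any tolling.
The period was tolled for 303 days by the automatic bankruptcy stay (2003-02-27 to 2003-12-27), pushing the deadline to 2006-08-26.
The written tolling agreement from 2005-06-18 to 2005-09-07 tolled the period for 81 days, extending the deadline to 2006-11-15.
The period was tolled for 362 days by the emergency suspension of filing deadlines (2006-03-30 to 2007-03-27), pushing the deadline to 2007-11-12.
Nothing else in the chronology tolls or restarts the period.
The 2007-08-01 filing precedes the 2007-11-12 deadline; the claim is timely.

TIMELY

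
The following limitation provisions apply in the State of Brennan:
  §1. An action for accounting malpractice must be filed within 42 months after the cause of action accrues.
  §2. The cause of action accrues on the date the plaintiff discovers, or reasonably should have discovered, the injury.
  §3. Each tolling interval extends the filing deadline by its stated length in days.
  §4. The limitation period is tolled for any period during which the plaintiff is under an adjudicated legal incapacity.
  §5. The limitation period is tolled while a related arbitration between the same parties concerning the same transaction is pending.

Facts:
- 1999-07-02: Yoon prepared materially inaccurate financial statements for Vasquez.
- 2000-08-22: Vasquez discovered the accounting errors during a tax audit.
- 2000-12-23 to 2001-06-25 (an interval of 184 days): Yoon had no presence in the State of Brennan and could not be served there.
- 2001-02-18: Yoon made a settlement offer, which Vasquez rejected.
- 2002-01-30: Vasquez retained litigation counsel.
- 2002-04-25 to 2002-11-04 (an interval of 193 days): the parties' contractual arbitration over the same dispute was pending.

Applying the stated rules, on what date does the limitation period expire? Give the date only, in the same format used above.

2004-09-02

Accrual is tied to discovery, so the period began on 2000-08-22 rather than on 1999-07-02 when the act occurred.
Adding the 42 months base period to 2000-08-22 gives a deadline of 2004-02-22, before any tolling.
The pending related arbitration from 2002-04-25 to 2002-11-04 tolled the period for 193 days, extending the deadline to 2004-09-02.
The defendant's absence from the jurisdiction from 2000-12-23 to 2001-06-25 does not toll the period, because no stated rule makes the defendant's absence a tolling event.
The other events in the timeline have no effect on the limitation period under the stated rules.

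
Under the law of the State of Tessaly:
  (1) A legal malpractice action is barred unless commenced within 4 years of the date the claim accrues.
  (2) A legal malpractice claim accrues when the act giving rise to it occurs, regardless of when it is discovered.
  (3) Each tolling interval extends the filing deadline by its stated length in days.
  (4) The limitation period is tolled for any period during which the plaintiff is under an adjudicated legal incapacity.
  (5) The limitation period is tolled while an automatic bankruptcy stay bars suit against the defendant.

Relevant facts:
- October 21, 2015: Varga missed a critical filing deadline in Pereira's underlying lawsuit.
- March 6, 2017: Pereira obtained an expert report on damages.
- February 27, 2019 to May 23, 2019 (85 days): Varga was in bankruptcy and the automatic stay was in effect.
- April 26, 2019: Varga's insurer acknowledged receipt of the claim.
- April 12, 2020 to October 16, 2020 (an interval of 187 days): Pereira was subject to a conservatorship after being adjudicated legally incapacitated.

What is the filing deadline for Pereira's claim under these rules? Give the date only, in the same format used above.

January 14, 2020

The limitation period began to run on October 21, 2015.
The untolled deadline — 4 years after October 21, 2015 — is October 21, 2019.
The automatic bankruptcy stay from February 27, 2019 to May 23, 2019 tolled the period for 85 days, extending the deadline to January 14, 2020.
The plaintiff's legal incapacity starting April 12, 2020 came too late — the period had run on January 14, 2020 — and so does not extend the deadline.
None of the other events listed affects the running of the period under the stated rules.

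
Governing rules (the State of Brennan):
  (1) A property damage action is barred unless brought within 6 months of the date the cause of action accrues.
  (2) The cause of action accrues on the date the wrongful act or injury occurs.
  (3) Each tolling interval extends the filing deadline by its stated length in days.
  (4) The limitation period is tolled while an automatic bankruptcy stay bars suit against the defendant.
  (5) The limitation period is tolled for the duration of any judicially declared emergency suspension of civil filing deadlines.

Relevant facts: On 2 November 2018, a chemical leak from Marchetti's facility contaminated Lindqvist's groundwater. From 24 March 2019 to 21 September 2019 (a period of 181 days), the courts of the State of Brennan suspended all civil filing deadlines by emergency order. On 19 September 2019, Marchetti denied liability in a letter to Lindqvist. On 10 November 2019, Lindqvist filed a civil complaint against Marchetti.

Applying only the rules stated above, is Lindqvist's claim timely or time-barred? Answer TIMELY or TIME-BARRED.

The limitation period began to run on 2 November 2018.
Adding the 6 months base period to 2 November 2018 gives a deadline of 2 May 2019, before any tolling.
The period was tolled for 181 days by the emergency suspension of filing deadlines (24 March 2019 to 21 September 2019), pushing the deadline to 30 October 2019.
None of the other events listed affects the running of the period under the stated rules.
Filing on 10 November 2019 missed the 30 October 2019 deadline — the action is time-barred.

TIME-BARRED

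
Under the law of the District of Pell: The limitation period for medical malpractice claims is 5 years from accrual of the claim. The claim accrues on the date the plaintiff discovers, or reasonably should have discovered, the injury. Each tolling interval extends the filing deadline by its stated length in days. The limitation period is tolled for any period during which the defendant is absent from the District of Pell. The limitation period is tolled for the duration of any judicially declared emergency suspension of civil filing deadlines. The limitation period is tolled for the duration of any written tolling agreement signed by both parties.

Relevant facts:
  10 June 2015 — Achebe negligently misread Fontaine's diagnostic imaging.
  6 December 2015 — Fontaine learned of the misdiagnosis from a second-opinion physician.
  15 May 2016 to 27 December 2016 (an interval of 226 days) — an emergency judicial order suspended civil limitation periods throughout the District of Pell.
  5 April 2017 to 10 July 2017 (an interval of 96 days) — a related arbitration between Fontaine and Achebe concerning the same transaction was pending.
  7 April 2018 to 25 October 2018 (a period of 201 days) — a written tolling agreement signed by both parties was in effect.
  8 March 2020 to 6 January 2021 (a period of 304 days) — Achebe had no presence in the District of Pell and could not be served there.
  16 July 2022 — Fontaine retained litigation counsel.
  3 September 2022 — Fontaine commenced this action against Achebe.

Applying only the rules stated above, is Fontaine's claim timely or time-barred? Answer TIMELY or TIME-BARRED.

Under the discovery rule, the claim accrued on 6 December 2015, when Fontaine discovered the injury — not on the 10 June 2015 date of the underlying act.
The untolled deadline — 5 years after 6 December 2015 — is 6 December 2020.
The emergency suspension of filing deadlines from 15 May 2016 to 27 December 2016 tolled the period for 226 days, extending the deadline to 20 July 2021.
Because the written tolling agreement ran from 7 April 2018 to 25 October 2018, the deadline is extended by 201 days to 6 February 2022.
Because the defendant's absence from the jurisdiction ran from 8 March 2020 to 6 January 2021, the deadline is extended by 304 days to 7 December 2022.
No stated provision tolls the period for a pending arbitration, so the interval from 5 April 2017 to 10 July 2017 has no effect on the deadline.
Nothing else in the chronology tolls or restarts the period.
Fontaine filed on 3 September 2022, before the 7 December 2022 deadline, so the action is timely.

TIMELY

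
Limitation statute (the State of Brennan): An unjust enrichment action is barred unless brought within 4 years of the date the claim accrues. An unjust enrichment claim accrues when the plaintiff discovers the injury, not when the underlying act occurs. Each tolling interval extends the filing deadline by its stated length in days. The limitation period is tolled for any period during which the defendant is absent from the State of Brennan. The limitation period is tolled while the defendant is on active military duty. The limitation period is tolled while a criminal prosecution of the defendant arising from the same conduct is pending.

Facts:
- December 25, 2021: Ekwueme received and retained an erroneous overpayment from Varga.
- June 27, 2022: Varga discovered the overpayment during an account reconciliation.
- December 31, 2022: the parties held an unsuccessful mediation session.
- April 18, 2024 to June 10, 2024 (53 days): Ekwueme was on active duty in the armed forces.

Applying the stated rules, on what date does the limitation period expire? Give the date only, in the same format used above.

The claim did not accrue until Varga discovered the injury on June 27, 2022; the December 25, 2021 act date does not start the clock under the stated rule.
4 years from June 27, 2022 is June 27, 2026.
The defendant's active military service from April 18, 2024 to June 10, 2024 tolled the period for 53 days, extending the deadline to August 19, 2026.
None of the other events listed affects the running of the period under the stated rules.

August 19, 2026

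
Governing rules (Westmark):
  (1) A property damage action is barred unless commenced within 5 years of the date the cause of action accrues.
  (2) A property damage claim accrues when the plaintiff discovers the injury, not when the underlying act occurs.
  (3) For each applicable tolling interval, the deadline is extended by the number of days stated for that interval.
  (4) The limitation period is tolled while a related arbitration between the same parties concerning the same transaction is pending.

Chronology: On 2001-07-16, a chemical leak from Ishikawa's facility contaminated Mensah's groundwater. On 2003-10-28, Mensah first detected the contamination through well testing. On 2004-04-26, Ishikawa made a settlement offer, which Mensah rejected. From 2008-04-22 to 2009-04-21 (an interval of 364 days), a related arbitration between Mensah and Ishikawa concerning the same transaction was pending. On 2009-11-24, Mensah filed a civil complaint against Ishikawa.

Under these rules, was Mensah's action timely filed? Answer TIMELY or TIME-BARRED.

Under the discovery rule, the claim accrued on 2003-10-28, when Mensah discovered the injury — not on the 2001-07-16 date of the underlying act.
Adding the 5 years base period to 2003-10-28 gives a deadline of 2008-10-28, before any tolling.
Because the pending related arbitration ran from 2008-04-22 to 2009-04-21, the deadline is extended by 364 days to 2009-10-27.
None of the other events listed affects the running of the period under the stated rules.
Filing on 2009-11-24 missed the 2009-10-27 deadline — the action is time-barred.

TIME-BARRED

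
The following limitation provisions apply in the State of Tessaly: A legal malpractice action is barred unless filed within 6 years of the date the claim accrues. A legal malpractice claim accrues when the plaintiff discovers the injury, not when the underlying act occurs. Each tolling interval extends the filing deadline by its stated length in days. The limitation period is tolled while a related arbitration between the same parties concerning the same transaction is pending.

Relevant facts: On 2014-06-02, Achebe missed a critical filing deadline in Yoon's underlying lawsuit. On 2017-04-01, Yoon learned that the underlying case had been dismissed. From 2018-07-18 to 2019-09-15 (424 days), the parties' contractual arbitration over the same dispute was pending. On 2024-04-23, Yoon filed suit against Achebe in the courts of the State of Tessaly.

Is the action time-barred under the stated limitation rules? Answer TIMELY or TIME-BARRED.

Under the discovery rule, the claim accrued on 2017-04-01, when Yoon discovered the injury — not on the 2014-06-02 date of the underlying act.
The untolled deadline — 6 years after 2017-04-01 — is 2023-04-01.
The pending related arbitration from 2018-07-18 to 2019-09-15 tolled the period for 424 days, extending the deadline to 2024-05-29.
Filing on 2024-04-23 beat the 2024-05-29 deadline — the action is timely.

TIMELY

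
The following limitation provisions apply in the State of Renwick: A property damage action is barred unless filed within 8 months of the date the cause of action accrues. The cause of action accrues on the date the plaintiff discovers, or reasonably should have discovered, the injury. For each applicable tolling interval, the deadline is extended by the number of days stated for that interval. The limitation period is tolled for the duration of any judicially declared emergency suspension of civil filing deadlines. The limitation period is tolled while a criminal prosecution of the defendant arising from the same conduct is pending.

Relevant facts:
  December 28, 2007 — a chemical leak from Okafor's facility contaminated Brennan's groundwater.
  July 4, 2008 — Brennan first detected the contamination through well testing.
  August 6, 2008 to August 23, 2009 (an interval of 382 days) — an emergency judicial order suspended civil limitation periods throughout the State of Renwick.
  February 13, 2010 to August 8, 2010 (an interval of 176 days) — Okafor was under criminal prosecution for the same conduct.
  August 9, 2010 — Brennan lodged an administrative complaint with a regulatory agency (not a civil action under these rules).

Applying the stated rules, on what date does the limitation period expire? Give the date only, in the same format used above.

The claim did not accrue until Brennan discovered the injury on July 4, 2008; the December 28, 2007 act date does not start the clock under the stated rule.
Adding the 8 months base period to July 4, 2008 gives a deadline of March 4, 2009, before any tolling.
The emergency suspension of filing deadlines from August 6, 2008 to August 23, 2009 tolled the period for 382 days, extending the deadline to March 21, 2010.
Because the pending criminal prosecution ran from February 13, 2010 to August 8, 2010, the deadline is extended by 176 days to September 13, 2010.
Nothing else in the chronology tolls or restarts the period.

September 13, 2010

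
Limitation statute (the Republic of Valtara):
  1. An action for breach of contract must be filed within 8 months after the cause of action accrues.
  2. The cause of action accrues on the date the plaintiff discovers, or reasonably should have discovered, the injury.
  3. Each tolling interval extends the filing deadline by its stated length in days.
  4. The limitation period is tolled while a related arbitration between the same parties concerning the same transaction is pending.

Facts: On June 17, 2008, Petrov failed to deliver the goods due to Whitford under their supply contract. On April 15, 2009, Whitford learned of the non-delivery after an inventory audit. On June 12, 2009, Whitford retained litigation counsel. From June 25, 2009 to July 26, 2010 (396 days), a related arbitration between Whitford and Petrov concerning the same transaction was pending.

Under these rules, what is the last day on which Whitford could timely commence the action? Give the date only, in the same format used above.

The claim did not accrue until Whitford discovered the injury on April 15, 2009; the June 17, 2008 act date does not start the clock under the stated rule.
8 months from April 15, 2009 is December 15, 2009.
Because the pending related arbitration ran from June 25, 2009 to July 26, 2010, the deadline is extended by 396 days to January 15, 2011.
Nothing else in the chronology tolls or restarts the period.

January 15, 2011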